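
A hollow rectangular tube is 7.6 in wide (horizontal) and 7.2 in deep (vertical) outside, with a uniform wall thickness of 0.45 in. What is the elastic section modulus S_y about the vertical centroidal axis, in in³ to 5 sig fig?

S_y ≈ 27.759 in³

Treat the section as a set of non-overlapping primitives; coordinates are from the bounding-box lower-left.
Outer rectangle: 7.6 × 7.2, A = 54.72 in², x = 3.8 in, Ī = 263.3856 in⁴.
Inner void (subtracted): 6.7 × 6.3, A = 42.21 in², x = 3.8 in, Ī = 157.9006 in⁴.
By symmetry the centroid is at mid-width, x̄ = 3.8 in.
All pieces are centred on the vertical centroidal axis, so I = ΣĪ (holes subtracted) = 105.485 in⁴.
Extreme fibre distance c = 3.8 in; S = I/c = 27.75922 in³.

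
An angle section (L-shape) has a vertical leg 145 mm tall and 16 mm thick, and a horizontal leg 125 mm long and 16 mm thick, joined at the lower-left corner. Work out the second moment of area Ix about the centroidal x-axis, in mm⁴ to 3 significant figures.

Ix ≈ 8.24 × 10⁶ mm⁴

Treat the section as a set of non-overlapping primitives; coordinates are from the bounding-box lower-left.
Vertical leg: 16 × 145, A = 2 320 mm², y = 72.5 mm, Ī = 4 064 833 mm⁴.
Horizontal leg (remainder): 109 × 16, A = 1 744 mm², y = 8 mm, Ī = 37 205 mm⁴.
Centroid: ȳ = ΣA·y / ΣA = 44.821 mm.
Transfer each piece to the centroidal x-axis using Ī + A·d² with d = y − 44.821:
  vertical leg: d = 27.679 mm → contributes +5 842 265 mm⁴
  horizontal leg (remainder): d = -36.821 mm → contributes +2 401 679 mm⁴
Total I = 8 243 944 mm⁴.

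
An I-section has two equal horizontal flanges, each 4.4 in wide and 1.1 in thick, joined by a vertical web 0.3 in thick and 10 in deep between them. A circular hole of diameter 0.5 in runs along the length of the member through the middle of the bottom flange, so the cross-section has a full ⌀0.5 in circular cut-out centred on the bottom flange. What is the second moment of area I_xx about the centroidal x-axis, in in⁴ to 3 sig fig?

Treat the section as a set of non-overlapping primitives; coordinates are from the bounding-box lower-left.
Bottom flange: 4.4 × 1.1, A = 4.84 in², y = 0.55 in, Ī = 0.48803 in⁴.
Web: 0.3 × 10, A = 3 in², y = 6.1 in, Ī = 25 in⁴.
Top flange: 4.4 × 1.1, A = 4.84 in², y = 11.65 in, Ī = 0.48803 in⁴.
Hole (subtracted): ⌀0.5, A = 0.19635 in², y = 0.55 in, Ī = 0.003068 in⁴.
Centroid: ȳ = ΣA·y / ΣA = 6.1873 in.
Transfer each piece to the centroidal x-axis using Ī + A·d² with d = y − 6.1873:
  bottom flange: d = -5.6373 in → contributes +154.3 in⁴
  web: d = -0.087293 in → contributes +25.023 in⁴
  top flange: d = 5.4627 in → contributes +144.92 in⁴
  hole: d = -5.6373 in → contributes −6.2429 in⁴
Total I = 318 in⁴.

I_xx ≈ 318 in⁴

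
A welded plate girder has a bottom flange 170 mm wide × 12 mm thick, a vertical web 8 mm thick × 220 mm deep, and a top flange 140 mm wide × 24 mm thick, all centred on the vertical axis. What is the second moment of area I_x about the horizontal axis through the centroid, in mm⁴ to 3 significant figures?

Treat the section as a set of non-overlapping primitives; coordinates are from the bounding-box lower-left.
Bottom plate: 170 × 12, A = 2 040 mm², y = 6 mm, Ī = 24 480 mm⁴.
Web plate: 8 × 220, A = 1 760 mm², y = 122 mm, Ī = 7 098 667 mm⁴.
Top plate: 140 × 24, A = 3 360 mm², y = 244 mm, Ī = 161 280 mm⁴.
Centroid: ȳ = ΣA·y / ΣA = 146.2 mm.
Transfer each piece to the horizontal axis through the centroid using Ī + A·d² with d = y − 146.2:
  bottom plate: d = -140.2 mm → contributes +40 123 441 mm⁴
  web plate: d = -24.201 mm → contributes +8 129 488 mm⁴
  top plate: d = 97.799 mm → contributes +32 298 408 mm⁴
Total I = 80 551 337 mm⁴.

I_x ≈ 8.06 × 10⁷ mm⁴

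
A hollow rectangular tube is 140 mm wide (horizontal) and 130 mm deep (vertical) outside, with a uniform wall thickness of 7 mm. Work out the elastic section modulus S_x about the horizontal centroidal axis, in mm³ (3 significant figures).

Break the section into simple shapes (no overlaps), measuring from the bottom-left corner of the bounding box.
Outer rectangle: 140 × 130, A = 18 200 mm², y = 65 mm, Ī = 25 631 667 mm⁴.
Inner void (subtracted): 126 × 116, A = 14 616 mm², y = 65 mm, Ī = 16 389 408 mm⁴.
By symmetry the centroid is at mid-height, ȳ = 65 mm.
All pieces are centred on the horizontal centroidal axis, so I = ΣĪ (holes subtracted) = 9 242 259 mm⁴.
Extreme fibre distance c = 65 mm; S = I/c = 142 189 mm³.

S_x ≈ 1.42 × 10⁵ mm³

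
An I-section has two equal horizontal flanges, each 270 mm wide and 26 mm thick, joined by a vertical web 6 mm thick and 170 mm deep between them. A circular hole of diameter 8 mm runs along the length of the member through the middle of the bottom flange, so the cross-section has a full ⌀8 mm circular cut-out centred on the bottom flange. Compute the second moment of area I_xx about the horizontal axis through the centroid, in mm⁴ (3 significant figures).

Decompose the section into non-overlapping parts with the origin at the bottom-left of its bounding rectangle.
Bottom flange: 270 × 26, A = 7 020 mm², y = 13 mm, Ī = 395 460 mm⁴.
Web: 6 × 170, A = 1 020 mm², y = 111 mm, Ī = 2 456 500 mm⁴.
Top flange: 270 × 26, A = 7 020 mm², y = 209 mm, Ī = 395 460 mm⁴.
Hole (subtracted): ⌀8, A = 50.265 mm², y = 13 mm, Ī = 201.06 mm⁴.
Centroid: ȳ = ΣA·y / ΣA = 111.33 mm.
Transfer each piece to the horizontal axis through the centroid using Ī + A·d² with d = y − 111.33:
  bottom flange: d = -98.328 mm → contributes +68 267 857 mm⁴
  web: d = -0.32819 mm → contributes +2 456 610 mm⁴
  top flange: d = 97.672 mm → contributes +67 364 735 mm⁴
  hole: d = -98.328 mm → contributes −486 189 mm⁴
Total I = 137 603 013 mm⁴.

I_xx ≈ 1.38 × 10⁸ mm⁴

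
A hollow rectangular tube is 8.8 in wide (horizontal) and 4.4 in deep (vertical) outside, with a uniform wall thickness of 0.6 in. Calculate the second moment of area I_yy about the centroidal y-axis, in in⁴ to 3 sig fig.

Split into non-overlapping primitives; take the origin at the lower-left of the bounding box.
Outer rectangle: 8.8 × 4.4, A = 38.72 in², x = 4.4 in, Ī = 249.87 in⁴.
Inner void (subtracted): 7.6 × 3.2, A = 24.32 in², x = 4.4 in, Ī = 117.06 in⁴.
By symmetry the centroid is at mid-width, x̄ = 4.4 in.
All pieces are centred on the centroidal y-axis, so I = ΣĪ (holes subtracted) = 132.81 in⁴.

I_yy ≈ 133 in⁴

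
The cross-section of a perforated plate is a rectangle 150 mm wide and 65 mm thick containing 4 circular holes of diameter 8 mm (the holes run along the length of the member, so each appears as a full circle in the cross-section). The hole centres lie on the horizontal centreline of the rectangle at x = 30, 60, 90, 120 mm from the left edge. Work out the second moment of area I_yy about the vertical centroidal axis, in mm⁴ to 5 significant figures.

Break the section into simple shapes (no overlaps), measuring from the bottom-left corner of the bounding box.
Plate: 150 × 65, A = 9 750 mm², x = 75 mm, Ī = 18 281 250 mm⁴.
Hole 1 (subtracted): ⌀8, A = 50.26548 mm², x = 30 mm, Ī = 201.0619 mm⁴.
Hole 2 (subtracted): ⌀8, A = 50.26548 mm², x = 60 mm, Ī = 201.0619 mm⁴.
Hole 3 (subtracted): ⌀8, A = 50.26548 mm², x = 90 mm, Ī = 201.0619 mm⁴.
Hole 4 (subtracted): ⌀8, A = 50.26548 mm², x = 120 mm, Ī = 201.0619 mm⁴.
By symmetry the centroid is at mid-width, x̄ = 75 mm.
Transfer each piece to the vertical centroidal axis using Ī + A·d² with d = x − 75:
  plate: d = 0 mm → contributes +18 281 250 mm⁴
  hole 1: d = -45 mm → contributes −101988.7 mm⁴
  hole 2: d = -15 mm → contributes −11510.8 mm⁴
  hole 3: d = 15 mm → contributes −11510.8 mm⁴
  hole 4: d = 45 mm → contributes −101988.7 mm⁴
Total I = 18 054 251 mm⁴.

I_yy ≈ 1.8054 × 10⁷ mm⁴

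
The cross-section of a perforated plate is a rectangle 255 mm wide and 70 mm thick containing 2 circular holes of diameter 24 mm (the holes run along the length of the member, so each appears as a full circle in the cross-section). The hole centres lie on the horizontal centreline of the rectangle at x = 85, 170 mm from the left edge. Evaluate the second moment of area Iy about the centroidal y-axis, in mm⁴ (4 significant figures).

Treat the section as a set of non-overlapping primitives; coordinates are from the bounding-box lower-left.
Plate: 255 × 70, A = 17 850 mm², x = 127.5 mm, Ī = 96 724 688 mm⁴.
Hole 1 (subtracted): ⌀24, A = 452.389 mm², x = 85 mm, Ī = 16 286 mm⁴.
Hole 2 (subtracted): ⌀24, A = 452.389 mm², x = 170 mm, Ī = 16 286 mm⁴.
By symmetry the centroid is at mid-width, x̄ = 127.5 mm.
Transfer each piece to the centroidal y-axis using Ī + A·d² with d = x − 127.5:
  plate: d = 0 mm → contributes +96 724 688 mm⁴
  hole 1: d = -42.5 mm → contributes −833 414 mm⁴
  hole 2: d = 42.5 mm → contributes −833 414 mm⁴
Total I = 95 057 859 mm⁴.

Iy ≈ 9.506 × 10⁷ mm⁴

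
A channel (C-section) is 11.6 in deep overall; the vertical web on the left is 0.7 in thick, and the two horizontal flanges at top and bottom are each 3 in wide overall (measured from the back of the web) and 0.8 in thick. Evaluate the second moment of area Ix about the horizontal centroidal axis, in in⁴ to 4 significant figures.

Ix ≈ 198.6 in⁴

Decompose the section into non-overlapping parts with the origin at the bottom-left of its bounding rectangle.
Web: 0.7 × 11.6, A = 8.12 in², y = 5.8 in, Ī = 91.0523 in⁴.
Top flange (beyond web): 2.3 × 0.8, A = 1.84 in², y = 11.2 in, Ī = 0.0981333 in⁴.
Bottom flange (beyond web): 2.3 × 0.8, A = 1.84 in², y = 0.4 in, Ī = 0.0981333 in⁴.
By symmetry the centroid is at mid-height, ȳ = 5.8 in.
Transfer each piece to the horizontal centroidal axis using Ī + A·d² with d = y − 5.8:
  web: d = 0 in → contributes +91.0523 in⁴
  top flange (beyond web): d = 5.4 in → contributes +53.7525 in⁴
  bottom flange (beyond web): d = -5.4 in → contributes +53.7525 in⁴
Total I = 198.557 in⁴.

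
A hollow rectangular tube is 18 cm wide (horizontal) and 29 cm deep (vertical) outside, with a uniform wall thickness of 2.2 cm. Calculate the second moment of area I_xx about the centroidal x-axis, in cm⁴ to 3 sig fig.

I_xx ≈ 1.97 × 10⁴ cm⁴

Decompose the section into non-overlapping parts with the origin at the bottom-left of its bounding rectangle.
Outer rectangle: 18 × 29, A = 522 cm², y = 14.5 cm, Ī = 36 584 cm⁴.
Inner void (subtracted): 13.6 × 24.6, A = 334.56 cm², y = 14.5 cm, Ī = 16 872 cm⁴.
By symmetry the centroid is at mid-height, ȳ = 14.5 cm.
All pieces are centred on the centroidal x-axis, so I = ΣĪ (holes subtracted) = 19 712 cm⁴.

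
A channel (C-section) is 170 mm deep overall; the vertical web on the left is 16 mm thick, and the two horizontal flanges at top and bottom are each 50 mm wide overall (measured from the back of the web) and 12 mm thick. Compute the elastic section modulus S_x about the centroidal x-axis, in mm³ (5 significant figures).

Break the section into simple shapes (no overlaps), measuring from the bottom-left corner of the bounding box.
Web: 16 × 170, A = 2 720 mm², y = 85 mm, Ī = 6 550 667 mm⁴.
Top flange (beyond web): 34 × 12, A = 408 mm², y = 164 mm, Ī = 4 896 mm⁴.
Bottom flange (beyond web): 34 × 12, A = 408 mm², y = 6 mm, Ī = 4 896 mm⁴.
By symmetry the centroid is at mid-height, ȳ = 85 mm.
Transfer each piece to the centroidal x-axis using Ī + A·d² with d = y − 85:
  web: d = 0 mm → contributes +6 550 667 mm⁴
  top flange (beyond web): d = 79 mm → contributes +2 551 224 mm⁴
  bottom flange (beyond web): d = -79 mm → contributes +2 551 224 mm⁴
Total I = 11 653 115 mm⁴.
Extreme fibre distance c = 85 mm; S = I/c = 137095.5 mm³.

S_x ≈ 1.3710 × 10⁵ mm³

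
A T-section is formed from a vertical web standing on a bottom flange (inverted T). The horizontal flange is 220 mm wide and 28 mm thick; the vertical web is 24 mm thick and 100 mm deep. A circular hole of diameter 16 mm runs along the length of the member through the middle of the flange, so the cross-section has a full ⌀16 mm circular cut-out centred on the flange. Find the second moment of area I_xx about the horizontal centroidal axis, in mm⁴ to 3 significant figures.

Decompose the section into non-overlapping parts with the origin at the bottom-left of its bounding rectangle.
Flange: 220 × 28, A = 6 160 mm², y = 14 mm, Ī = 402 453 mm⁴.
Web: 24 × 100, A = 2 400 mm², y = 78 mm, Ī = 2 000 000 mm⁴.
Hole (subtracted): ⌀16, A = 201.06 mm², y = 14 mm, Ī = 3 217 mm⁴.
Centroid: ȳ = ΣA·y / ΣA = 32.376 mm.
Transfer each piece to the horizontal centroidal axis using Ī + A·d² with d = y − 32.376:
  flange: d = -18.376 mm → contributes +2 482 442 mm⁴
  web: d = 45.624 mm → contributes +6 995 819 mm⁴
  hole: d = -18.376 mm → contributes −71 108 mm⁴
Total I = 9 407 153 mm⁴.

I_xx ≈ 9.41 × 10⁶ mm⁴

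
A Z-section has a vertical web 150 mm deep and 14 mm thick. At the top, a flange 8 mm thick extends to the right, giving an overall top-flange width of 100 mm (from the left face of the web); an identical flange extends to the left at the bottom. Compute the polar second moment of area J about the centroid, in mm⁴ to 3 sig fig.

J ≈ 1.52 × 10⁷ mm⁴

Split into non-overlapping primitives; take the origin at the lower-left of the bounding box.
Web: 14 × 150, A = 2 100 mm², y = 75 mm, Ī = 3 937 500 mm⁴.
Top flange (beyond web): 86 × 8, A = 688 mm², y = 146 mm, Ī = 3669.3 mm⁴.
Bottom flange (beyond web): 86 × 8, A = 688 mm², y = 4 mm, Ī = 3669.3 mm⁴.
Centroid: ȳ = ΣA·y / ΣA = 75 mm.
Transfer each piece to the centroidal x-axis using Ī + A·d² with d = y − 75:
  web: d = 0 mm → contributes +3 937 500 mm⁴
  top flange (beyond web): d = 71 mm → contributes +3 471 877 mm⁴
  bottom flange (beyond web): d = -71 mm → contributes +3 471 877 mm⁴
Total I = 10 881 255 mm⁴.
For the y-axis: x̄ = 93 mm.
Repeating about the centroidal y-axis gives I_y = 4 322 375 mm⁴.
Polar second moment: J = I_x + I_y = 15 203 629 mm⁴.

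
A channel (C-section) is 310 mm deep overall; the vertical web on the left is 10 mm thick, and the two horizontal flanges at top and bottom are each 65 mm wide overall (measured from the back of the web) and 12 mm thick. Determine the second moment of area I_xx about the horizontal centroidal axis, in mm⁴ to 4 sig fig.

Decompose the section into non-overlapping parts with the origin at the bottom-left of its bounding rectangle.
Web: 10 × 310, A = 3 100 mm², y = 155 mm, Ī = 24 825 833 mm⁴.
Top flange (beyond web): 55 × 12, A = 660 mm², y = 304 mm, Ī = 7 920 mm⁴.
Bottom flange (beyond web): 55 × 12, A = 660 mm², y = 6 mm, Ī = 7 920 mm⁴.
By symmetry the centroid is at mid-height, ȳ = 155 mm.
Transfer each piece to the horizontal centroidal axis using Ī + A·d² with d = y − 155:
  web: d = 0 mm → contributes +24 825 833 mm⁴
  top flange (beyond web): d = 149 mm → contributes +14 660 580 mm⁴
  bottom flange (beyond web): d = -149 mm → contributes +14 660 580 mm⁴
Total I = 54 146 993 mm⁴.

I_xx ≈ 5.415 × 10⁷ mm⁴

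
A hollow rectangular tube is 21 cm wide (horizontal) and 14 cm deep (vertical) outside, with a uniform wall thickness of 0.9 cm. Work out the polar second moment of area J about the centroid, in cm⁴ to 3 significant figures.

Break the section into simple shapes (no overlaps), measuring from the bottom-left corner of the bounding box.
Outer rectangle: 21 × 14, A = 294 cm², y = 7 cm, Ī = 4 802 cm⁴.
Inner void (subtracted): 19.2 × 12.2, A = 234.24 cm², y = 7 cm, Ī = 2905.4 cm⁴.
By symmetry the centroid is at mid-height, ȳ = 7 cm.
All pieces are centred on the centroidal x-axis, so I = ΣĪ (holes subtracted) = 1896.6 cm⁴.
Repeating about the centroidal y-axis gives I_y = 3608.6 cm⁴.
Polar second moment: J = I_x + I_y = 5505.3 cm⁴.

J ≈ 5510 cm⁴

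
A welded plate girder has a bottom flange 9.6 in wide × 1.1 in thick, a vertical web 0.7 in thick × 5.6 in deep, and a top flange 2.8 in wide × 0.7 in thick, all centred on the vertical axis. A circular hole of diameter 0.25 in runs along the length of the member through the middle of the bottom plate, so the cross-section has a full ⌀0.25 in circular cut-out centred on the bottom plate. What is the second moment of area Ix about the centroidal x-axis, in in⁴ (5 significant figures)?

Treat the section as a set of non-overlapping primitives; coordinates are from the bounding-box lower-left.
Bottom plate: 9.6 × 1.1, A = 10.56 in², y = 0.55 in, Ī = 1.0648 in⁴.
Web plate: 0.7 × 5.6, A = 3.92 in², y = 3.9 in, Ī = 10.24427 in⁴.
Top plate: 2.8 × 0.7, A = 1.96 in², y = 7.05 in, Ī = 0.08003333 in⁴.
Hole (subtracted): ⌀0.25, A = 0.04908739 in², y = 0.55 in, Ī = 0.0001917476 in⁴.
Centroid: ȳ = ΣA·y / ΣA = 2.128436 in.
Transfer each piece to the centroidal x-axis using Ī + A·d² with d = y − 2.128436:
  bottom plate: d = -1.578436 in → contributes +27.37461 in⁴
  web plate: d = 1.771564 in → contributes +22.54695 in⁴
  top plate: d = 4.921564 in → contributes +47.55475 in⁴
  hole: d = -1.578436 in → contributes −0.122491 in⁴
Total I = 97.35382 in⁴.

Ix ≈ 97.354 in⁴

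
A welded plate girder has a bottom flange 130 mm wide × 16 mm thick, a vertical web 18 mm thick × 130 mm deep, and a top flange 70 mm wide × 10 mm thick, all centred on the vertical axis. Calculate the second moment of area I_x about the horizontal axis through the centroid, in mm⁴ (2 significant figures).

I_x ≈ 1.6 × 10⁷ mm⁴

Treat the section as a set of non-overlapping primitives; coordinates are from the bounding-box lower-left.
Bottom plate: 130 × 16, A = 2 080 mm², y = 8 mm, Ī = 44 373 mm⁴.
Web plate: 18 × 130, A = 2 340 mm², y = 81 mm, Ī = 3 295 500 mm⁴.
Top plate: 70 × 10, A = 700 mm², y = 151 mm, Ī = 5 833 mm⁴.
Centroid: ȳ = ΣA·y / ΣA = 60.91 mm.
Transfer each piece to the horizontal axis through the centroid using Ī + A·d² with d = y − 60.91:
  bottom plate: d = -52.91 mm → contributes +5 868 161 mm⁴
  web plate: d = 20.09 mm → contributes +4 239 561 mm⁴
  top plate: d = 90.09 mm → contributes +5 686 667 mm⁴
Total I = 15 794 389 mm⁴.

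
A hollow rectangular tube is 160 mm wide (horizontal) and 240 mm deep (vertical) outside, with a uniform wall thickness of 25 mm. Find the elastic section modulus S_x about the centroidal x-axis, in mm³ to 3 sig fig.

Split into non-overlapping primitives; take the origin at the lower-left of the bounding box.
Outer rectangle: 160 × 240, A = 38 400 mm², y = 120 mm, Ī = 184 320 000 mm⁴.
Inner void (subtracted): 110 × 190, A = 20 900 mm², y = 120 mm, Ī = 62 874 167 mm⁴.
By symmetry the centroid is at mid-height, ȳ = 120 mm.
All pieces are centred on the centroidal x-axis, so I = ΣĪ (holes subtracted) = 121 445 833 mm⁴.
Extreme fibre distance c = 120 mm; S = I/c = 1 012 049 mm³.

S_x ≈ 1.01 × 10⁶ mm³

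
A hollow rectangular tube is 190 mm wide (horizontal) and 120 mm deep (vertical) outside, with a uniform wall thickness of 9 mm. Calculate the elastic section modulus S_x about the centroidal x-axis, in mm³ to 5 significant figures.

S_x ≈ 2.0249 × 10⁵ mm³

Decompose the section into non-overlapping parts with the origin at the bottom-left of its bounding rectangle.
Outer rectangle: 190 × 120, A = 22 800 mm², y = 60 mm, Ī = 27 360 000 mm⁴.
Inner void (subtracted): 172 × 102, A = 17 544 mm², y = 60 mm, Ī = 15 210 648 mm⁴.
By symmetry the centroid is at mid-height, ȳ = 60 mm.
All pieces are centred on the centroidal x-axis, so I = ΣĪ (holes subtracted) = 12 149 352 mm⁴.
Extreme fibre distance c = 60 mm; S = I/c = 202489.2 mm³.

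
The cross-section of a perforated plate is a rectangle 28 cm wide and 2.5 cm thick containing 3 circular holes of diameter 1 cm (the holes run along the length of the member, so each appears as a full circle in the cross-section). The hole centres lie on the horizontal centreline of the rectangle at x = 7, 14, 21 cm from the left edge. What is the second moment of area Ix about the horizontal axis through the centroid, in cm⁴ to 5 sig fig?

Treat the section as a set of non-overlapping primitives; coordinates are from the bounding-box lower-left.
Plate: 28 × 2.5, A = 70 cm², y = 1.25 cm, Ī = 36.45833 cm⁴.
Hole 1 (subtracted): ⌀1, A = 0.7853982 cm², y = 1.25 cm, Ī = 0.04908739 cm⁴.
Hole 2 (subtracted): ⌀1, A = 0.7853982 cm², y = 1.25 cm, Ī = 0.04908739 cm⁴.
Hole 3 (subtracted): ⌀1, A = 0.7853982 cm², y = 1.25 cm, Ī = 0.04908739 cm⁴.
By symmetry the centroid is at mid-height, ȳ = 1.25 cm.
All pieces are centred on the horizontal axis through the centroid, so I = ΣĪ (holes subtracted) = 36.31107 cm⁴.

Ix ≈ 36.311 cm⁴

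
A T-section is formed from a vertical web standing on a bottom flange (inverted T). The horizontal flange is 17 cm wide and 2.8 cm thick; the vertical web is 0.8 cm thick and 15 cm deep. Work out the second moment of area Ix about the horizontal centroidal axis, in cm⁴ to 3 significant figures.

Treat the section as a set of non-overlapping primitives; coordinates are from the bounding-box lower-left.
Flange: 17 × 2.8, A = 47.6 cm², y = 1.4 cm, Ī = 31.099 cm⁴.
Web: 0.8 × 15, A = 12 cm², y = 10.3 cm, Ī = 225 cm⁴.
Centroid: ȳ = ΣA·y / ΣA = 3.1919 cm.
Transfer each piece to the horizontal centroidal axis using Ī + A·d² with d = y − 3.1919:
  flange: d = -1.7919 cm → contributes +183.95 cm⁴
  web: d = 7.1081 cm → contributes +831.29 cm⁴
Total I = 1015.2 cm⁴.

Ix ≈ 1020 cm⁴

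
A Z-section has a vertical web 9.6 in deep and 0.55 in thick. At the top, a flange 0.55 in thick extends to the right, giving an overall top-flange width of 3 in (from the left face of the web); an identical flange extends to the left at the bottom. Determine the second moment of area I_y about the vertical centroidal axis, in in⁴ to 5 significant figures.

I_y ≈ 7.5449 in⁴

Decompose the section into non-overlapping parts with the origin at the bottom-left of its bounding rectangle.
Web: 0.55 × 9.6, A = 5.28 in², x = 2.725 in, Ī = 0.1331 in⁴.
Top flange (beyond web): 2.45 × 0.55, A = 1.3475 in², x = 4.225 in, Ī = 0.6740307 in⁴.
Bottom flange (beyond web): 2.45 × 0.55, A = 1.3475 in², x = 1.225 in, Ī = 0.6740307 in⁴.
Centroid: x̄ = ΣA·x / ΣA = 2.725 in.
Transfer each piece to the vertical centroidal axis using Ī + A·d² with d = x − 2.725:
  web: d = 0 in → contributes +0.1331 in⁴
  top flange (beyond web): d = 1.5 in → contributes +3.705906 in⁴
  bottom flange (beyond web): d = -1.5 in → contributes +3.705906 in⁴
Total I = 7.544911 in⁴.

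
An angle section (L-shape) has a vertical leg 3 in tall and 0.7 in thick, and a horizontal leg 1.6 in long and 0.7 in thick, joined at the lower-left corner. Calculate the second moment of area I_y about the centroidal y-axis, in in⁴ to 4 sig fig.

I_y ≈ 0.4384 in⁴

Treat the section as a set of non-overlapping primitives; coordinates are from the bounding-box lower-left.
Vertical leg: 0.7 × 3, A = 2.1 in², x = 0.35 in, Ī = 0.08575 in⁴.
Horizontal leg (remainder): 0.9 × 0.7, A = 0.63 in², x = 1.15 in, Ī = 0.042525 in⁴.
Centroid: x̄ = ΣA·x / ΣA = 0.534615 in.
Transfer each piece to the centroidal y-axis using Ī + A·d² with d = x − 0.534615:
  vertical leg: d = -0.184615 in → contributes +0.157324 in⁴
  horizontal leg (remainder): d = 0.615385 in → contributes +0.281105 in⁴
Total I = 0.438429 in⁴.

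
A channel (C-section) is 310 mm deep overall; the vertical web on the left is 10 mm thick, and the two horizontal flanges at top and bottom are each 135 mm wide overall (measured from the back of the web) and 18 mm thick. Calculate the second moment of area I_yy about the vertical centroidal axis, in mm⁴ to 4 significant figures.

Decompose the section into non-overlapping parts with the origin at the bottom-left of its bounding rectangle.
Web: 10 × 310, A = 3 100 mm², x = 5 mm, Ī = 25833.3 mm⁴.
Top flange (beyond web): 125 × 18, A = 2 250 mm², x = 72.5 mm, Ī = 2 929 688 mm⁴.
Bottom flange (beyond web): 125 × 18, A = 2 250 mm², x = 72.5 mm, Ī = 2 929 688 mm⁴.
Centroid: x̄ = ΣA·x / ΣA = 44.9671 mm.
Transfer each piece to the vertical centroidal axis using Ī + A·d² with d = x − 44.9671:
  web: d = -39.9671 mm → contributes +4 977 679 mm⁴
  top flange (beyond web): d = 27.5329 mm → contributes +4 635 323 mm⁴
  bottom flange (beyond web): d = 27.5329 mm → contributes +4 635 323 mm⁴
Total I = 14 248 325 mm⁴.

I_yy ≈ 1.425 × 10⁷ mm⁴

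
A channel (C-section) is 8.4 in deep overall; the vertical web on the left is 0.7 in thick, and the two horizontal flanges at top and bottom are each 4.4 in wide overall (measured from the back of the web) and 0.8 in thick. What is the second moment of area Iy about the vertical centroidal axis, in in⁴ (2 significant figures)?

Split into non-overlapping primitives; take the origin at the lower-left of the bounding box.
Web: 0.7 × 8.4, A = 5.88 in², x = 0.35 in, Ī = 0.2401 in⁴.
Top flange (beyond web): 3.7 × 0.8, A = 2.96 in², x = 2.55 in, Ī = 3.377 in⁴.
Bottom flange (beyond web): 3.7 × 0.8, A = 2.96 in², x = 2.55 in, Ī = 3.377 in⁴.
Centroid: x̄ = ΣA·x / ΣA = 1.454 in.
Transfer each piece to the vertical centroidal axis using Ī + A·d² with d = x − 1.454:
  web: d = -1.104 in → contributes +7.403 in⁴
  top flange (beyond web): d = 1.096 in → contributes +6.934 in⁴
  bottom flange (beyond web): d = 1.096 in → contributes +6.934 in⁴
Total I = 21.27 in⁴.

Iy ≈ 21 in⁴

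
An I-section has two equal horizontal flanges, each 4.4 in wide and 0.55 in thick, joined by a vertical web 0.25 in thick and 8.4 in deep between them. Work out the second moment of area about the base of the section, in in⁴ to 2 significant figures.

I_base ≈ 270 in⁴

Treat the section as a set of non-overlapping primitives; coordinates are from the bounding-box lower-left.
Bottom flange: 4.4 × 0.55, A = 2.42 in², y = 0.275 in, Ī = 0.061 in⁴.
Web: 0.25 × 8.4, A = 2.1 in², y = 4.75 in, Ī = 12.35 in⁴.
Top flange: 4.4 × 0.55, A = 2.42 in², y = 9.225 in, Ī = 0.061 in⁴.
Transfer each piece to the base of the section using Ī + A·d² with d = y − 0:
  bottom flange: d = 0.275 in → contributes +0.244 in⁴
  web: d = 4.75 in → contributes +59.73 in⁴
  top flange: d = 9.225 in → contributes +206 in⁴
Total I = 266 in⁴.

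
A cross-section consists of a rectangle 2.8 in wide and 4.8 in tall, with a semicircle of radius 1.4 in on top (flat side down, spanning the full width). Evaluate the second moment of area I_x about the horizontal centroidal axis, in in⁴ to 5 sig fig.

I_x ≈ 48.684 in⁴

Split into non-overlapping primitives; take the origin at the lower-left of the bounding box.
Rectangular body: 2.8 × 4.8, A = 13.44 in², y = 2.4 in, Ī = 25.8048 in⁴.
Semicircular cap: semicircle r = 1.4, A = 3.078761 in², y = 5.394178 in, Ī = 0.4216423 in⁴.
Centroid: ȳ = ΣA·y / ΣA = 2.958054 in.
Transfer each piece to the horizontal centroidal axis using Ī + A·d² with d = y − 2.958054:
  rectangular body: d = -0.5580539 in → contributes +29.99034 in⁴
  semicircular cap: d = 2.436125 in → contributes +18.69317 in⁴
Total I = 48.68351 in⁴.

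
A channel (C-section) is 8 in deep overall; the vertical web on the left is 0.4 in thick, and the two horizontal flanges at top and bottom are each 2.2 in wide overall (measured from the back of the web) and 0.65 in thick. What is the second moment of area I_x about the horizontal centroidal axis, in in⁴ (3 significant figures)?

Split into non-overlapping primitives; take the origin at the lower-left of the bounding box.
Web: 0.4 × 8, A = 3.2 in², y = 4 in, Ī = 17.067 in⁴.
Top flange (beyond web): 1.8 × 0.65, A = 1.17 in², y = 7.675 in, Ī = 0.041194 in⁴.
Bottom flange (beyond web): 1.8 × 0.65, A = 1.17 in², y = 0.325 in, Ī = 0.041194 in⁴.
By symmetry the centroid is at mid-height, ȳ = 4 in.
Transfer each piece to the horizontal centroidal axis using Ī + A·d² with d = y − 4:
  web: d = 0 in → contributes +17.067 in⁴
  top flange (beyond web): d = 3.675 in → contributes +15.843 in⁴
  bottom flange (beyond web): d = -3.675 in → contributes +15.843 in⁴
Total I = 48.752 in⁴.

I_x ≈ 48.8 in⁴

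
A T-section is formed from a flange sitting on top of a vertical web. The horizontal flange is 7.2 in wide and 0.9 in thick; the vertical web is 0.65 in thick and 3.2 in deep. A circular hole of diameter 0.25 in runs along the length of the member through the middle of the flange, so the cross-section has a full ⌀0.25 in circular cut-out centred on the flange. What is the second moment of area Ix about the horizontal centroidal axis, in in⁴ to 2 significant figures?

Ix ≈ 8.8 in⁴

Treat the section as a set of non-overlapping primitives; coordinates are from the bounding-box lower-left.
Flange: 7.2 × 0.9, A = 6.48 in², y = 3.65 in, Ī = 0.4374 in⁴.
Web: 0.65 × 3.2, A = 2.08 in², y = 1.6 in, Ī = 1.775 in⁴.
Hole (subtracted): ⌀0.25, A = 0.04909 in², y = 3.65 in, Ī = 0.0001917 in⁴.
Centroid: ȳ = ΣA·y / ΣA = 3.149 in.
Transfer each piece to the horizontal centroidal axis using Ī + A·d² with d = y − 3.149:
  flange: d = 0.501 in → contributes +2.064 in⁴
  web: d = -1.549 in → contributes +6.766 in⁴
  hole: d = 0.501 in → contributes −0.01251 in⁴
Total I = 8.817 in⁴.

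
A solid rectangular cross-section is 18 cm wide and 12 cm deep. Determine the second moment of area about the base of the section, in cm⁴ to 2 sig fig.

The section: 18 × 12, A = 216 cm², y = 6 cm, Ī = 2 592 cm⁴.
Transfer it to the bottom edge using Ī + A·d² with d = y − 0:
  the section: d = 6 cm → contributes +10 368 cm⁴
Total I = 10 368 cm⁴.

I_base ≈ 1.0 × 10⁴ cm⁴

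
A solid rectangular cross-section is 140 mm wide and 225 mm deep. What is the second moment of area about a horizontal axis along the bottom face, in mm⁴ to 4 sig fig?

The section: 140 × 225, A = 31 500 mm², y = 112.5 mm, Ī = 132 890 625 mm⁴.
Transfer it to the bottom edge using Ī + A·d² with d = y − 0:
  the section: d = 112.5 mm → contributes +531 562 500 mm⁴
Total I = 531 562 500 mm⁴.

I_base ≈ 5.316 × 10⁸ mm⁴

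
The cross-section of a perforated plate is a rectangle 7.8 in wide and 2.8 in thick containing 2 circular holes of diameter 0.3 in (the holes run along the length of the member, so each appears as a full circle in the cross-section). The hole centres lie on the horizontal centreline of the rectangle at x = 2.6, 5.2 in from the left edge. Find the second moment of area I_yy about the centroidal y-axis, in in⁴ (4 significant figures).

I_yy ≈ 110.5 in⁴

Decompose the section into non-overlapping parts with the origin at the bottom-left of its bounding rectangle.
Plate: 7.8 × 2.8, A = 21.84 in², x = 3.9 in, Ī = 110.729 in⁴.
Hole 1 (subtracted): ⌀0.3, A = 0.0706858 in², x = 2.6 in, Ī = 0.000397608 in⁴.
Hole 2 (subtracted): ⌀0.3, A = 0.0706858 in², x = 5.2 in, Ī = 0.000397608 in⁴.
By symmetry the centroid is at mid-width, x̄ = 3.9 in.
Transfer each piece to the centroidal y-axis using Ī + A·d² with d = x − 3.9:
  plate: d = 0 in → contributes +110.729 in⁴
  hole 1: d = -1.3 in → contributes −0.119857 in⁴
  hole 2: d = 1.3 in → contributes −0.119857 in⁴
Total I = 110.489 in⁴.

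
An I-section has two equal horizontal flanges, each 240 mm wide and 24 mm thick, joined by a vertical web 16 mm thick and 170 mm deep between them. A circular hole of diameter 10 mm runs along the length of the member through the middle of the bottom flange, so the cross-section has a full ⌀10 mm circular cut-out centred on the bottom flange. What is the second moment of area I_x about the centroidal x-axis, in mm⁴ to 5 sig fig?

I_x ≈ 1.1475 × 10⁸ mm⁴

Break the section into simple shapes (no overlaps), measuring from the bottom-left corner of the bounding box.
Bottom flange: 240 × 24, A = 5 760 mm², y = 12 mm, Ī = 276 480 mm⁴.
Web: 16 × 170, A = 2 720 mm², y = 109 mm, Ī = 6 550 667 mm⁴.
Top flange: 240 × 24, A = 5 760 mm², y = 206 mm, Ī = 276 480 mm⁴.
Hole (subtracted): ⌀10, A = 78.53982 mm², y = 12 mm, Ī = 490.8739 mm⁴.
Centroid: ȳ = ΣA·y / ΣA = 109.538 mm.
Transfer each piece to the centroidal x-axis using Ī + A·d² with d = y − 109.538:
  bottom flange: d = -97.53796 mm → contributes +55 075 130 mm⁴
  web: d = -0.5379645 mm → contributes +6 551 454 mm⁴
  top flange: d = 96.46204 mm → contributes +53 872 844 mm⁴
  hole: d = -97.53796 mm → contributes −747691.6 mm⁴
Total I = 114 751 736 mm⁴.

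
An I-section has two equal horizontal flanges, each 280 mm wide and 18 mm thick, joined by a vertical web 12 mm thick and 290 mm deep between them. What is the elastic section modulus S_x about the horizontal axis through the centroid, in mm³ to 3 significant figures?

S_x ≈ 1.62 × 10⁶ mm³

Split into non-overlapping primitives; take the origin at the lower-left of the bounding box.
Bottom flange: 280 × 18, A = 5 040 mm², y = 9 mm, Ī = 136 080 mm⁴.
Web: 12 × 290, A = 3 480 mm², y = 163 mm, Ī = 24 389 000 mm⁴.
Top flange: 280 × 18, A = 5 040 mm², y = 317 mm, Ī = 136 080 mm⁴.
By symmetry the centroid is at mid-height, ȳ = 163 mm.
Transfer each piece to the horizontal axis through the centroid using Ī + A·d² with d = y − 163:
  bottom flange: d = -154 mm → contributes +119 664 720 mm⁴
  web: d = 0 mm → contributes +24 389 000 mm⁴
  top flange: d = 154 mm → contributes +119 664 720 mm⁴
Total I = 263 718 440 mm⁴.
Extreme fibre distance c = 163 mm; S = I/c = 1 617 905 mm³.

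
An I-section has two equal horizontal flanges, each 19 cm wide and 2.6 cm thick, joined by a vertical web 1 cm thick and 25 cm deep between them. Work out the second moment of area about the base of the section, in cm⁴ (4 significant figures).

I_base ≈ 4.840 × 10⁴ cm⁴

Treat the section as a set of non-overlapping primitives; coordinates are from the bounding-box lower-left.
Bottom flange: 19 × 2.6, A = 49.4 cm², y = 1.3 cm, Ī = 27.8287 cm⁴.
Web: 1 × 25, A = 25 cm², y = 15.1 cm, Ī = 1302.08 cm⁴.
Top flange: 19 × 2.6, A = 49.4 cm², y = 28.9 cm, Ī = 27.8287 cm⁴.
Transfer each piece to the bottom edge using Ī + A·d² with d = y − 0:
  bottom flange: d = 1.3 cm → contributes +111.315 cm⁴
  web: d = 15.1 cm → contributes +7002.33 cm⁴
  top flange: d = 28.9 cm → contributes +41287.2 cm⁴
Total I = 48400.9 cm⁴.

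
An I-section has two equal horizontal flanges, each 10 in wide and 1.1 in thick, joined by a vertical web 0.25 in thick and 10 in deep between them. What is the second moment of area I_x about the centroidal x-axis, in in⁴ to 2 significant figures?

Treat the section as a set of non-overlapping primitives; coordinates are from the bounding-box lower-left.
Bottom flange: 10 × 1.1, A = 11 in², y = 0.55 in, Ī = 1.109 in⁴.
Web: 0.25 × 10, A = 2.5 in², y = 6.1 in, Ī = 20.83 in⁴.
Top flange: 10 × 1.1, A = 11 in², y = 11.65 in, Ī = 1.109 in⁴.
By symmetry the centroid is at mid-height, ȳ = 6.1 in.
Transfer each piece to the centroidal x-axis using Ī + A·d² with d = y − 6.1:
  bottom flange: d = -5.55 in → contributes +339.9 in⁴
  web: d = 0 in → contributes +20.83 in⁴
  top flange: d = 5.55 in → contributes +339.9 in⁴
Total I = 700.7 in⁴.

I_x ≈ 700 in⁴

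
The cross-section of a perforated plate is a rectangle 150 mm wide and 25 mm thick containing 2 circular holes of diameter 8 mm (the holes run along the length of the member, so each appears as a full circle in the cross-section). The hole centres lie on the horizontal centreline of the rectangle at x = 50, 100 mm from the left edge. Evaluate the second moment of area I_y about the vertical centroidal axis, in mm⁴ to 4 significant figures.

Split into non-overlapping primitives; take the origin at the lower-left of the bounding box.
Plate: 150 × 25, A = 3 750 mm², x = 75 mm, Ī = 7 031 250 mm⁴.
Hole 1 (subtracted): ⌀8, A = 50.2655 mm², x = 50 mm, Ī = 201.062 mm⁴.
Hole 2 (subtracted): ⌀8, A = 50.2655 mm², x = 100 mm, Ī = 201.062 mm⁴.
By symmetry the centroid is at mid-width, x̄ = 75 mm.
Transfer each piece to the vertical centroidal axis using Ī + A·d² with d = x − 75:
  plate: d = 0 mm → contributes +7 031 250 mm⁴
  hole 1: d = -25 mm → contributes −31 617 mm⁴
  hole 2: d = 25 mm → contributes −31 617 mm⁴
Total I = 6 968 016 mm⁴.

I_y ≈ 6.968 × 10⁶ mm⁴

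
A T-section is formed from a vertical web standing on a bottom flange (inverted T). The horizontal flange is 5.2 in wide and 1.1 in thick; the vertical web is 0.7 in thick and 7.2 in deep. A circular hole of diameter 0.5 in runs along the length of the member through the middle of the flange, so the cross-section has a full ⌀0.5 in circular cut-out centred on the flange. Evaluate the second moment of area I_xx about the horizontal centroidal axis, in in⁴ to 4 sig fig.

I_xx ≈ 67.73 in⁴

Decompose the section into non-overlapping parts with the origin at the bottom-left of its bounding rectangle.
Flange: 5.2 × 1.1, A = 5.72 in², y = 0.55 in, Ī = 0.576767 in⁴.
Web: 0.7 × 7.2, A = 5.04 in², y = 4.7 in, Ī = 21.7728 in⁴.
Hole (subtracted): ⌀0.5, A = 0.19635 in², y = 0.55 in, Ī = 0.00306796 in⁴.
Centroid: ȳ = ΣA·y / ΣA = 2.53 in.
Transfer each piece to the horizontal centroidal axis using Ī + A·d² with d = y − 2.53:
  flange: d = -1.98 in → contributes +23.0014 in⁴
  web: d = 2.17 in → contributes +45.5057 in⁴
  hole: d = -1.98 in → contributes −0.772835 in⁴
Total I = 67.7343 in⁴.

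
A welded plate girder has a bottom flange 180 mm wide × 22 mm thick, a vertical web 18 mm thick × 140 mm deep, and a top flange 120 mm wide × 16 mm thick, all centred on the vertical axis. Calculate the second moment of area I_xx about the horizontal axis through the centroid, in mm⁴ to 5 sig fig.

Treat the section as a set of non-overlapping primitives; coordinates are from the bounding-box lower-left.
Bottom plate: 180 × 22, A = 3 960 mm², y = 11 mm, Ī = 159 720 mm⁴.
Web plate: 18 × 140, A = 2 520 mm², y = 92 mm, Ī = 4 116 000 mm⁴.
Top plate: 120 × 16, A = 1 920 mm², y = 170 mm, Ī = 40 960 mm⁴.
Centroid: ȳ = ΣA·y / ΣA = 71.64286 mm.
Transfer each piece to the horizontal axis through the centroid using Ī + A·d² with d = y − 71.64286:
  bottom plate: d = -60.64286 mm → contributes +14 722 842 mm⁴
  web plate: d = 20.35714 mm → contributes +5 160 321 mm⁴
  top plate: d = 98.35714 mm → contributes +18 615 285 mm⁴
Total I = 38 498 449 mm⁴.

I_xx ≈ 3.8498 × 10⁷ mm⁴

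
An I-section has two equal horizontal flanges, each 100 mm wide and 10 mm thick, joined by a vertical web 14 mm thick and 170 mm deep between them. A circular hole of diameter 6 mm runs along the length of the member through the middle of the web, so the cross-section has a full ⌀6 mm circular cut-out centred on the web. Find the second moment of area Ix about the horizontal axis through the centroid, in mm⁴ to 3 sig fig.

Treat the section as a set of non-overlapping primitives; coordinates are from the bounding-box lower-left.
Bottom flange: 100 × 10, A = 1 000 mm², y = 5 mm, Ī = 8333.3 mm⁴.
Web: 14 × 170, A = 2 380 mm², y = 95 mm, Ī = 5 731 833 mm⁴.
Top flange: 100 × 10, A = 1 000 mm², y = 185 mm, Ī = 8333.3 mm⁴.
Hole (subtracted): ⌀6, A = 28.274 mm², y = 95 mm, Ī = 63.617 mm⁴.
By symmetry the centroid is at mid-height, ȳ = 95 mm.
Transfer each piece to the horizontal axis through the centroid using Ī + A·d² with d = y − 95:
  bottom flange: d = -90 mm → contributes +8 108 333 mm⁴
  web: d = 0 mm → contributes +5 731 833 mm⁴
  top flange: d = 90 mm → contributes +8 108 333 mm⁴
  hole: d = 0 mm → contributes −63.617 mm⁴
Total I = 21 948 436 mm⁴.

Ix ≈ 2.19 × 10⁷ mm⁴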